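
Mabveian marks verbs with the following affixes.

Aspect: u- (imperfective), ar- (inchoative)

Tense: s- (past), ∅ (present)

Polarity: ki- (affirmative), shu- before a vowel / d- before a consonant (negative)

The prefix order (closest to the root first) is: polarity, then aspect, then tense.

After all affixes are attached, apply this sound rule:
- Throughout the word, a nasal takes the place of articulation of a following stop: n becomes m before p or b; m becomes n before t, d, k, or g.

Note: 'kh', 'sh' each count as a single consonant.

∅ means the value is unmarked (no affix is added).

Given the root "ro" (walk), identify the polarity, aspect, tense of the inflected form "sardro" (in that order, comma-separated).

Segment: s-ar-d-ro.
polarity: shu/d- → negative.
aspect: ar- → inchoative.
tense: s- → past.

negative, inchoative, past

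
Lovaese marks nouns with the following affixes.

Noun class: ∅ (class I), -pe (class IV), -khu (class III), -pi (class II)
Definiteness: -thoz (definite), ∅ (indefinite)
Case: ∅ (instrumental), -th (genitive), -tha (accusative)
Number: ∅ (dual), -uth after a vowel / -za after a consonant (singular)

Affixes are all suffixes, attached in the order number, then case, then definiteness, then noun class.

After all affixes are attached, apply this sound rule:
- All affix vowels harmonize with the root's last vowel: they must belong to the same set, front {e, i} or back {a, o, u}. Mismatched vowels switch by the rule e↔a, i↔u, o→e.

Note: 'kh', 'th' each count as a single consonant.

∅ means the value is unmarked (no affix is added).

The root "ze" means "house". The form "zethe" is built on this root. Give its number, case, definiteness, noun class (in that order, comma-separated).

dual, accusative, indefinite, class I

Segment: ze-tha.
number: ∅ → dual.
case: -tha → accusative.
definiteness: ∅ → indefinite.
noun class: ∅ → class I.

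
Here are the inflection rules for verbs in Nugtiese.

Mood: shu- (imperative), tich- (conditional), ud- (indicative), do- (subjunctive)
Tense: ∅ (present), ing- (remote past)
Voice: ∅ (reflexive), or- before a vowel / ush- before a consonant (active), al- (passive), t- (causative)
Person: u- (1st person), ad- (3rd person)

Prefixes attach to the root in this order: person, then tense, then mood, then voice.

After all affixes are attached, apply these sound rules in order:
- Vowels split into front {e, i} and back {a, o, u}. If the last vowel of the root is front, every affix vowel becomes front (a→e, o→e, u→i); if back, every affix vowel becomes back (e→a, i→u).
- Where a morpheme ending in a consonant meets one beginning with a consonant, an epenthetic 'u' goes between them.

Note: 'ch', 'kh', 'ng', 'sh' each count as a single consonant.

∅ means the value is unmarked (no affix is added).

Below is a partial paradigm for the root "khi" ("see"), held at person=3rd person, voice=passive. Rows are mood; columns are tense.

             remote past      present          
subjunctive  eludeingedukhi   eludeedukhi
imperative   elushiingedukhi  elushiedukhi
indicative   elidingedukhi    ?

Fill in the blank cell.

Attach person 3rd person ad- → adkhi.
tense = present: zero marking, form stays adkhi.
Attach mood indicative ud- → udadkhi.
Attach voice passive al- → aludadkhi.
Apply vowel harmony: aludadkhi → elidedkhi.
Apply epenthesis: elidedkhi → elidedukhi.

elidedukhi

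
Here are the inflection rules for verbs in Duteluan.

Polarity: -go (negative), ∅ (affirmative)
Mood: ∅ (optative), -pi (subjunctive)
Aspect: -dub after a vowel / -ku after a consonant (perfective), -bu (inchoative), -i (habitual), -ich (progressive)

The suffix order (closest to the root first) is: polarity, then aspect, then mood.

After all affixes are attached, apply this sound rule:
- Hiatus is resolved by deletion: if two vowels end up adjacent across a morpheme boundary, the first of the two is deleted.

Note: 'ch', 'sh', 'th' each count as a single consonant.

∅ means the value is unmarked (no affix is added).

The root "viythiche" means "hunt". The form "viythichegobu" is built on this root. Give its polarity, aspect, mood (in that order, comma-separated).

negative, inchoative, optative

Segment: viythiche-go-bu.
polarity: -go → negative.
aspect: -bu → inchoative.
mood: ∅ → optative.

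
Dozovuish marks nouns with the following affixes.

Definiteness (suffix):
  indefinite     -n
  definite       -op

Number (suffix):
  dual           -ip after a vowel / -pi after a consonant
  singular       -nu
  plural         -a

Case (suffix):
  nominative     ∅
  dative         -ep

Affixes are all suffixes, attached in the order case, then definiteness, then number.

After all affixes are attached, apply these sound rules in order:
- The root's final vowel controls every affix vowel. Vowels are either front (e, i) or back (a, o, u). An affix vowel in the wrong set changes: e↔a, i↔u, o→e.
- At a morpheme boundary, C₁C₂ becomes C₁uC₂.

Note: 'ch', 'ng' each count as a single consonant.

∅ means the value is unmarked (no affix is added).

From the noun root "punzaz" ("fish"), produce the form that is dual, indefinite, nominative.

case = nominative: zero marking, form stays punzaz.
Attach definiteness indefinite -n → punzazn.
Attach number dual -pi (after consonant 'n') → punzaznpi.
Apply vowel harmony: punzaznpi → punzaznpu.
Apply epenthesis: punzaznpu → punzazunupu.

punzazunupu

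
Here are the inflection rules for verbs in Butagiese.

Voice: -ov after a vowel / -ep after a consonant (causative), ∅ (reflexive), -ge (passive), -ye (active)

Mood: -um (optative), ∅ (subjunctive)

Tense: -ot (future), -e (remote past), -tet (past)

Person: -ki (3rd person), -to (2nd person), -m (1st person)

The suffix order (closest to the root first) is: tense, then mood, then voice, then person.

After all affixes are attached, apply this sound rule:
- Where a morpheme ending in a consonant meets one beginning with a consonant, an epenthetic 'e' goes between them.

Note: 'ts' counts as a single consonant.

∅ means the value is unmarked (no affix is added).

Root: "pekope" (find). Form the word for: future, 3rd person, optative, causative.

pekopeotumepeki

Attach tense future -ot → pekopeot.
Attach mood optative -um → pekopeotum.
Attach voice causative -ep (after consonant 'm') → pekopeotumep.
Attach person 3rd person -ki → pekopeotumepki.
Apply epenthesis: pekopeotumepki → pekopeotumepeki.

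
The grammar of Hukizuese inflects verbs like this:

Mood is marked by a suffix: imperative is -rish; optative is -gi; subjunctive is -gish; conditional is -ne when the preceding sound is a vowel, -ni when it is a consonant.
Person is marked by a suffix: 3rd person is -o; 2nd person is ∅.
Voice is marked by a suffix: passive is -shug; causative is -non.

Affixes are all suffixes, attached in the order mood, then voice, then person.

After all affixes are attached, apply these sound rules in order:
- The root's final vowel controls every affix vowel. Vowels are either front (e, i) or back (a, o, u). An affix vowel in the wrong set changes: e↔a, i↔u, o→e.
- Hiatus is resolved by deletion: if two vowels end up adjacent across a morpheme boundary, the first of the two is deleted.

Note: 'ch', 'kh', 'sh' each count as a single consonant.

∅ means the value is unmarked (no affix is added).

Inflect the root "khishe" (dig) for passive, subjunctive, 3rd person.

Attach mood subjunctive -gish → khishegish.
Attach voice passive -shug → khishegishshug.
Attach person 3rd person -o → khishegishshugo.
Apply vowel harmony: khishegishshugo → khishegishshige.
Vowel deletion: no change.

khishegishshige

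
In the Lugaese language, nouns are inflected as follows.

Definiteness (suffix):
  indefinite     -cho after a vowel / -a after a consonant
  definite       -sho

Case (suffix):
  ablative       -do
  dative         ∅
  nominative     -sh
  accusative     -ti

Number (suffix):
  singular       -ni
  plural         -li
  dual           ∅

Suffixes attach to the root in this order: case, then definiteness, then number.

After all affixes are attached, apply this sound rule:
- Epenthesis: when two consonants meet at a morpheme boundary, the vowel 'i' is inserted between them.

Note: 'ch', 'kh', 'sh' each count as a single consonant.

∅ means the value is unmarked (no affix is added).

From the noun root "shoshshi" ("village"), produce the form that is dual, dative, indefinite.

case = dative: zero marking, form stays shoshshi.
Attach definiteness indefinite -cho (after vowel 'i') → shoshshicho.
number = dual: zero marking, form stays shoshshicho.
Epenthesis: no change.

shoshshicho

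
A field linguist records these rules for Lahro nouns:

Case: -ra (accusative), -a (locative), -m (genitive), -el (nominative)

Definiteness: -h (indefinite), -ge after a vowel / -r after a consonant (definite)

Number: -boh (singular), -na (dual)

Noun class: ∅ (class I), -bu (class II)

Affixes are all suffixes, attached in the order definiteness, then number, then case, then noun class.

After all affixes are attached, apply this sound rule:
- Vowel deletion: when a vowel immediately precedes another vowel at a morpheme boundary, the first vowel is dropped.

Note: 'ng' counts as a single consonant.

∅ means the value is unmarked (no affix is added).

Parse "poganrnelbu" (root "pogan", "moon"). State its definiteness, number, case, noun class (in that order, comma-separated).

definite, dual, nominative, class II

Segment: pogan-r-na-el-bu.
definiteness: -ge/r → definite.
number: -na → dual.
case: -el → nominative.
noun class: -bu → class II.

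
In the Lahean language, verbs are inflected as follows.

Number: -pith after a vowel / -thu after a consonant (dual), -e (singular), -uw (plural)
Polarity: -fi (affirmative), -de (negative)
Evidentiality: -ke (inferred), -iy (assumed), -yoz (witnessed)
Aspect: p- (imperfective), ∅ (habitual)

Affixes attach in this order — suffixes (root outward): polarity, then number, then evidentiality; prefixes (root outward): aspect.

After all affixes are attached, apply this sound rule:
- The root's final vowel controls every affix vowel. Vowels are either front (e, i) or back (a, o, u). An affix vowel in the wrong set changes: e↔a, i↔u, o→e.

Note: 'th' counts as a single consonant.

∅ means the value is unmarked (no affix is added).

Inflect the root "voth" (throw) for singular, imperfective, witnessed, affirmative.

pvothfuayoz

Attach polarity affirmative -fi → vothfi.
Attach aspect imperfective p- → pvothfi.
Attach number singular -e → pvothfie.
Attach evidentiality witnessed -yoz → pvothfieyoz.
Apply vowel harmony: pvothfieyoz → pvothfuayoz.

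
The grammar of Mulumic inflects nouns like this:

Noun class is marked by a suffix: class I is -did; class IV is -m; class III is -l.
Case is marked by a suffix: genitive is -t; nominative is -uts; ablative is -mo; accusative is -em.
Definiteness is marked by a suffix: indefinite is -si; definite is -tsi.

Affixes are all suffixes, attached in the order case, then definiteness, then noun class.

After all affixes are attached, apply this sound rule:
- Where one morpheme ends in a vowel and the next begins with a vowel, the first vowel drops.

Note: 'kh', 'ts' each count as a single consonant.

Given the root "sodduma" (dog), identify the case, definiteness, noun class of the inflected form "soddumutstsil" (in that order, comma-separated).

Segment: sodduma-uts-tsi-l.
case: -uts → nominative.
definiteness: -tsi → definite.
noun class: -l → class III.

nominative, definite, class III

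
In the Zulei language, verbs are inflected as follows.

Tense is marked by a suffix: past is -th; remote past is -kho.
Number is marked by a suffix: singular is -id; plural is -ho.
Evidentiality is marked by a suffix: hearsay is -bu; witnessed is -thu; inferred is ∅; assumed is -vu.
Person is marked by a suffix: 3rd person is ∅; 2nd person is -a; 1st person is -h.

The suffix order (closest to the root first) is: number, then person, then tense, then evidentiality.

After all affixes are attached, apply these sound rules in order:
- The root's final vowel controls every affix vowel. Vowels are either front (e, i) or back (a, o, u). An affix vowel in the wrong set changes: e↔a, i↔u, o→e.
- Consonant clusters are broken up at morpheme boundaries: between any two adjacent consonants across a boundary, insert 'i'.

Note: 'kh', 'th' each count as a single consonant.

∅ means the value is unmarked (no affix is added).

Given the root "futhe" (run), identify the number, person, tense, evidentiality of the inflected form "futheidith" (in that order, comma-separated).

Segment: futhe-id-th.
number: -id → singular.
person: ∅ → 3rd person.
tense: -th → past.
evidentiality: ∅ → inferred.

singular, 3rd person, past, inferred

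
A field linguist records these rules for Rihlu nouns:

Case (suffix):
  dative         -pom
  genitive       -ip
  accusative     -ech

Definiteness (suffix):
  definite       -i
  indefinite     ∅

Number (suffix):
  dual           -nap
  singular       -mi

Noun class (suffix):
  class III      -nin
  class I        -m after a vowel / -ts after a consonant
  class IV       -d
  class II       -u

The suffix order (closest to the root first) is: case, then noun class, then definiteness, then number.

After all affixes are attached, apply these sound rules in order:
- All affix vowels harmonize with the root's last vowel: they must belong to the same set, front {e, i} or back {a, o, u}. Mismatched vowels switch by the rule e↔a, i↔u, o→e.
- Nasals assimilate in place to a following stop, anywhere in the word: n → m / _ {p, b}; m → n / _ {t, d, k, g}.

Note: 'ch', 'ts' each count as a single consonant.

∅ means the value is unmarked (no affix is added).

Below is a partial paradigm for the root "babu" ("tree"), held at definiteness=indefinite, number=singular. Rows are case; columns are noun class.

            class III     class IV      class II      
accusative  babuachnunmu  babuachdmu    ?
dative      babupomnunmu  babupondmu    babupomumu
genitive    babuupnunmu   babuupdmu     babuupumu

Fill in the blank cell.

babuachumu

Attach case accusative -ech → babuech.
Attach noun class class II -u → babuechu.
definiteness = indefinite: zero marking, form stays babuechu.
Attach number singular -mi → babuechumi.
Apply vowel harmony: babuechumi → babuachumu.
Nasal assimilation: no change.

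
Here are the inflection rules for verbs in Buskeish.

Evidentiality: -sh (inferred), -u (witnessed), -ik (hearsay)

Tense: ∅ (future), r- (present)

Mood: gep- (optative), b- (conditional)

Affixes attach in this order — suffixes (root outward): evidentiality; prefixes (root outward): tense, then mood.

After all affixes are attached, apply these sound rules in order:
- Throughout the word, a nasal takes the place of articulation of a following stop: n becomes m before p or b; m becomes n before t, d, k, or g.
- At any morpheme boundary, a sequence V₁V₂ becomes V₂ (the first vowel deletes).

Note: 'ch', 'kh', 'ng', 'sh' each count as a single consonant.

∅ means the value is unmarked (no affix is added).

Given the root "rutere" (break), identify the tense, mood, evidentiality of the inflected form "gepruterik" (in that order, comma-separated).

future, optative, hearsay

Segment: gep-rutere-ik.
tense: ∅ → future.
mood: gep- → optative.
evidentiality: -ik → hearsay.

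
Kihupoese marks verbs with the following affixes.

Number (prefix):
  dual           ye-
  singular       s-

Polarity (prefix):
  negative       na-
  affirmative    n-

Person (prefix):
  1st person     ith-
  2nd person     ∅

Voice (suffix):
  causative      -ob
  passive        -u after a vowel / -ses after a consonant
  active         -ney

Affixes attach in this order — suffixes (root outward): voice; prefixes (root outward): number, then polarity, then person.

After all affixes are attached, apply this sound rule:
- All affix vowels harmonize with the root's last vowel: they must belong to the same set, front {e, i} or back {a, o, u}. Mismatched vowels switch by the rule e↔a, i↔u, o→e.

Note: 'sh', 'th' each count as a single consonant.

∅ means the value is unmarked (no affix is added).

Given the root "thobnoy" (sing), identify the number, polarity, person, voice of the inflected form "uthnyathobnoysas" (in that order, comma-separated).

dual, affirmative, 1st person, passive

Segment: ith-n-ye-thobnoy-ses.
number: ye- → dual.
polarity: n- → affirmative.
person: ith- → 1st person.
voice: -u/ses → passive.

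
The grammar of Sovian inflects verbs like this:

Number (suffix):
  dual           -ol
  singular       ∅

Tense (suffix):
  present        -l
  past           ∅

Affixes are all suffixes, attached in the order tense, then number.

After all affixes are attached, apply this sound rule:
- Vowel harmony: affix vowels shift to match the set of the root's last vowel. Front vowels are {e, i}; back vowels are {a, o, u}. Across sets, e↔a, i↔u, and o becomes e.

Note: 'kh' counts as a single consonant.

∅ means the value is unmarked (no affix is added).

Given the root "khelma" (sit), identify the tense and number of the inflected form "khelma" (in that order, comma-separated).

past, singular

Segment: khelma.
tense: ∅ → past.
number: ∅ → singular.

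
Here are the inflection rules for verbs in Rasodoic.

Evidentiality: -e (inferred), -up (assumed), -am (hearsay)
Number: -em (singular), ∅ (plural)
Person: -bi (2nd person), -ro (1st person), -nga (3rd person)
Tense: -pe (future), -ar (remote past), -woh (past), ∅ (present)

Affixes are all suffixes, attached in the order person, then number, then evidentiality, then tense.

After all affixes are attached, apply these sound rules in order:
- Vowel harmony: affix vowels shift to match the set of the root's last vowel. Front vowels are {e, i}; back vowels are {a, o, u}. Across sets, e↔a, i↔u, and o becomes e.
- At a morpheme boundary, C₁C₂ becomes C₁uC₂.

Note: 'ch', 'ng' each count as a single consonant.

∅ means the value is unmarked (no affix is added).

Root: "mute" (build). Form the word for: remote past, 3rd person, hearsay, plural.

Attach person 3rd person -nga → mutenga.
number = plural: zero marking, form stays mutenga.
Attach evidentiality hearsay -am → mutengaam.
Attach tense remote past -ar → mutengaamar.
Apply vowel harmony: mutengaamar → mutengeemer.
Epenthesis: no change.

mutengeemer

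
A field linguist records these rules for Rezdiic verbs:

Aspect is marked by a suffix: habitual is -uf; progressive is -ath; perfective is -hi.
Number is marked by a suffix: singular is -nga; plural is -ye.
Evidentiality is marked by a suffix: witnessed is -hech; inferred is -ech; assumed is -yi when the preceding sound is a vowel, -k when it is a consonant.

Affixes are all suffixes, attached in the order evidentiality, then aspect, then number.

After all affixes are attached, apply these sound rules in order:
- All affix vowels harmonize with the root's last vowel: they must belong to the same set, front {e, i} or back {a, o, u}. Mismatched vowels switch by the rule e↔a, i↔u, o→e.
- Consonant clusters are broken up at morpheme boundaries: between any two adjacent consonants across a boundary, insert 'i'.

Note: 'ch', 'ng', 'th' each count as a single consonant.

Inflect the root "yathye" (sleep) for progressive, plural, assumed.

yathyeyiethiye

Attach evidentiality assumed -yi (after vowel 'e') → yathyeyi.
Attach aspect progressive -ath → yathyeyiath.
Attach number plural -ye → yathyeyiathye.
Apply vowel harmony: yathyeyiathye → yathyeyiethye.
Apply epenthesis: yathyeyiethye → yathyeyiethiye.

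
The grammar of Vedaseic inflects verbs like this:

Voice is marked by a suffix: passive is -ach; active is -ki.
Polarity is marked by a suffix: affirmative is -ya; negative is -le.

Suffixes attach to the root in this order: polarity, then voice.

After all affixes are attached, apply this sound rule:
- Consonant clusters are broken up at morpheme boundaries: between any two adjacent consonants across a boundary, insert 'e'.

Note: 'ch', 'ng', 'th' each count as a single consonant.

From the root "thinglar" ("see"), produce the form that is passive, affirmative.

thinglareyaach

Attach polarity affirmative -ya → thinglarya.
Attach voice passive -ach → thinglaryaach.
Apply epenthesis: thinglaryaach → thinglareyaach.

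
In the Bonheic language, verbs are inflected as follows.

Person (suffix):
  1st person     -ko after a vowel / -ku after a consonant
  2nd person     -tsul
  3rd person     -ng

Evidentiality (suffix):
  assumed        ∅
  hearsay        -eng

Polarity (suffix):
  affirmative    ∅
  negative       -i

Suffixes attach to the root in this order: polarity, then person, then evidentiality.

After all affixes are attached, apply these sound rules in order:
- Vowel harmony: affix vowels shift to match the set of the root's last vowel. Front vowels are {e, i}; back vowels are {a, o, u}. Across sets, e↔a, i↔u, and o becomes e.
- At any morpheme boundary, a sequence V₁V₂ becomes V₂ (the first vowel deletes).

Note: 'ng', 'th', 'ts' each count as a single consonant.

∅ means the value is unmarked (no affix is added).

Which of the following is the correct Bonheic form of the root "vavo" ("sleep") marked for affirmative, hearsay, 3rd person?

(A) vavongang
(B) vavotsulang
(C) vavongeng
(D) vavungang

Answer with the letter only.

A

polarity = affirmative: zero marking, form stays vavo.
Attach person 3rd person -ng → vavong.
Attach evidentiality hearsay -eng → vavongeng.
Apply vowel harmony: vavongeng → vavongang.
Vowel deletion: no change.
So the correct form is vavongang, option (A).
(B) vavotsulang is wrong: it uses 2nd person instead of 3rd person for person.
(D) vavungang is wrong: it uses negative instead of affirmative for polarity.
(C) vavongeng is wrong: it fails to apply the sound rule(s).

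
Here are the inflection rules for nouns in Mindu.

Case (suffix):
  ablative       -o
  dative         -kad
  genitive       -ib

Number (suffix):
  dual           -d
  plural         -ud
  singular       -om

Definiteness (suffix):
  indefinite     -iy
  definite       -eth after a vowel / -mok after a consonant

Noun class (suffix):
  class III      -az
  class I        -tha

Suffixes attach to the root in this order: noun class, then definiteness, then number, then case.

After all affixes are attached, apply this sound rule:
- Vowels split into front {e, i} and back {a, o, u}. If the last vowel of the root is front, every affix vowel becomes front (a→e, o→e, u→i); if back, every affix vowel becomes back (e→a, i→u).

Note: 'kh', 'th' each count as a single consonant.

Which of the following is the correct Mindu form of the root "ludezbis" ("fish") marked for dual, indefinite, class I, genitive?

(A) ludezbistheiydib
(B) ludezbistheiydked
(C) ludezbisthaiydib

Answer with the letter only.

A

Attach noun class class I -tha → ludezbistha.
Attach definiteness indefinite -iy → ludezbisthaiy.
Attach number dual -d → ludezbisthaiyd.
Attach case genitive -ib → ludezbisthaiydib.
Apply vowel harmony: ludezbisthaiydib → ludezbistheiydib.
So the correct form is ludezbistheiydib, option (A).
(C) ludezbisthaiydib is wrong: it fails to apply the sound rule(s).
(B) ludezbistheiydked is wrong: it uses dative instead of genitive for case.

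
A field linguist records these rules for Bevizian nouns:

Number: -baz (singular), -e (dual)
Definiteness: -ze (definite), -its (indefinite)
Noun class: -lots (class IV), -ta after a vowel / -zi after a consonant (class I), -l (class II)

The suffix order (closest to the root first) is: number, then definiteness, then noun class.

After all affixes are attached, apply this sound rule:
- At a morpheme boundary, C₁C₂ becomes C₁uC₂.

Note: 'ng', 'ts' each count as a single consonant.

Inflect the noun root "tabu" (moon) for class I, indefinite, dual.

tabueitsuzi

Attach number dual -e → tabue.
Attach definiteness indefinite -its → tabueits.
Attach noun class class I -zi (after consonant 'ts') → tabueitszi.
Apply epenthesis: tabueitszi → tabueitsuzi.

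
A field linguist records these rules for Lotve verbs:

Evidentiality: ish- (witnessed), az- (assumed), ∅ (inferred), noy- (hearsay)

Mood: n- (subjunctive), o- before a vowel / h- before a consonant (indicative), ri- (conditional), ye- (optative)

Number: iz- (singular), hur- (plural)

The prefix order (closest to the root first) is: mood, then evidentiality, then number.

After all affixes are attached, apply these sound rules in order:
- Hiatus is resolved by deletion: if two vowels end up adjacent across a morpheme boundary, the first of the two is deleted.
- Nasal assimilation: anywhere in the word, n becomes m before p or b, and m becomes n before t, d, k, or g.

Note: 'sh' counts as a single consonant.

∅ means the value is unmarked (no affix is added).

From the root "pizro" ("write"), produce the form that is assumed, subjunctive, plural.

hurazmpizro

Attach mood subjunctive n- → npizro.
Attach evidentiality assumed az- → aznpizro.
Attach number plural hur- → huraznpizro.
Vowel deletion: no change.
Apply nasal assimilation: huraznpizro → hurazmpizro.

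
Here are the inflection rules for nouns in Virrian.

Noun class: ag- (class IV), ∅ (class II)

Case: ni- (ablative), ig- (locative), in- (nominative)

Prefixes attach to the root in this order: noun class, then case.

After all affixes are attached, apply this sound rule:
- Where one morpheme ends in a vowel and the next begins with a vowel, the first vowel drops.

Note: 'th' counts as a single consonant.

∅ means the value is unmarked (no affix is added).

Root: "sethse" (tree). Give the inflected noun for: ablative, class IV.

Attach noun class class IV ag- → agsethse.
Attach case ablative ni- → niagsethse.
Apply vowel deletion: niagsethse → nagsethse.

nagsethse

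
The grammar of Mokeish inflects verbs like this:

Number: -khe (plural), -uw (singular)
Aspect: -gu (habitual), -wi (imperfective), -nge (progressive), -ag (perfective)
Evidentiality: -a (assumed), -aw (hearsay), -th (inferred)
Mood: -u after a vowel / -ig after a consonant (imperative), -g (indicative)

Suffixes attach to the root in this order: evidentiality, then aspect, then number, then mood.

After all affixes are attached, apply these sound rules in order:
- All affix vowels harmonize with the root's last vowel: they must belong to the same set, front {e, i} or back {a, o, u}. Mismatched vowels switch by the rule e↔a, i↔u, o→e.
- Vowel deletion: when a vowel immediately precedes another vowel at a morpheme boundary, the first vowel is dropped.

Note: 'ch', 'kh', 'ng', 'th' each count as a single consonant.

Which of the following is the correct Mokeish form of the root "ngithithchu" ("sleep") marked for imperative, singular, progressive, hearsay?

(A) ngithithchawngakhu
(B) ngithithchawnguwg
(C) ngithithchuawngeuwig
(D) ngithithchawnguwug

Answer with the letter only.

Attach evidentiality hearsay -aw → ngithithchuaw.
Attach aspect progressive -nge → ngithithchuawnge.
Attach number singular -uw → ngithithchuawngeuw.
Attach mood imperative -ig (after consonant 'w') → ngithithchuawngeuwig.
Apply vowel harmony: ngithithchuawngeuwig → ngithithchuawngauwug.
Apply vowel deletion: ngithithchuawngauwug → ngithithchawnguwug.
So the correct form is ngithithchawnguwug, option (D).
(A) ngithithchawngakhu is wrong: it uses plural instead of singular for number.
(B) ngithithchawnguwg is wrong: it uses indicative instead of imperative for mood.
(C) ngithithchuawngeuwig is wrong: it fails to apply the sound rule(s).

D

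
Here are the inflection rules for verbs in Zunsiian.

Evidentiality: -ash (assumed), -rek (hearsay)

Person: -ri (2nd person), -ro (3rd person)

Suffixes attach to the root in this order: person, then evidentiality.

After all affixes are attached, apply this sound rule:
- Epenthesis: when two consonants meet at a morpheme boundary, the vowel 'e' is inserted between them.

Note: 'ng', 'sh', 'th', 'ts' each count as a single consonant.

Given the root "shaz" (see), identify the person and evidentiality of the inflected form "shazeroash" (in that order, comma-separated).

Segment: shaz-ro-ash.
person: -ro → 3rd person.
evidentiality: -ash → assumed.

3rd person, assumed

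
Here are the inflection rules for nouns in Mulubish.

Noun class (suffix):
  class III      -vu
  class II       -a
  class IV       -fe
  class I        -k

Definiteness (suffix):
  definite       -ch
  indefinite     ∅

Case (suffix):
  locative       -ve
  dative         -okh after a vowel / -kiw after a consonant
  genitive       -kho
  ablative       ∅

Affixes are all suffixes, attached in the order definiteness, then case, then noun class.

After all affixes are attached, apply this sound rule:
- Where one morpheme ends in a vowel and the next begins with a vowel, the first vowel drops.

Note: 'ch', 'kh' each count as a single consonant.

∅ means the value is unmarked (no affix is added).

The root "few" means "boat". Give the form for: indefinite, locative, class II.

definiteness = indefinite: zero marking, form stays few.
Attach case locative -ve → fewve.
Attach noun class class II -a → fewvea.
Apply vowel deletion: fewvea → fewva.

fewva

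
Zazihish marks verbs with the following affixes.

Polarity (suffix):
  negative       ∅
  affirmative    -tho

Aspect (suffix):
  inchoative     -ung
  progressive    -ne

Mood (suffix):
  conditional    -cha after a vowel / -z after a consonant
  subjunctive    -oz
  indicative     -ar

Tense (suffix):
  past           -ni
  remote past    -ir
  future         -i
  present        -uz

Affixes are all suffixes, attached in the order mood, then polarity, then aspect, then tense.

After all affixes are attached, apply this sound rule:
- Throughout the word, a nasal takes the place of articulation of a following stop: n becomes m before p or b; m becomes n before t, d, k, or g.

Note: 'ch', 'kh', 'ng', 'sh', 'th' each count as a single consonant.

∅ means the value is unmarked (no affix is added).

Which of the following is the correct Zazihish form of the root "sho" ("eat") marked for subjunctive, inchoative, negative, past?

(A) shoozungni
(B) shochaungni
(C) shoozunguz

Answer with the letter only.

A

Attach mood subjunctive -oz → shooz.
polarity = negative: zero marking, form stays shooz.
Attach aspect inchoative -ung → shoozung.
Attach tense past -ni → shoozungni.
Nasal assimilation: no change.
So the correct form is shoozungni, option (A).
(C) shoozunguz is wrong: it uses present instead of past for tense.
(B) shochaungni is wrong: it uses conditional instead of subjunctive for mood.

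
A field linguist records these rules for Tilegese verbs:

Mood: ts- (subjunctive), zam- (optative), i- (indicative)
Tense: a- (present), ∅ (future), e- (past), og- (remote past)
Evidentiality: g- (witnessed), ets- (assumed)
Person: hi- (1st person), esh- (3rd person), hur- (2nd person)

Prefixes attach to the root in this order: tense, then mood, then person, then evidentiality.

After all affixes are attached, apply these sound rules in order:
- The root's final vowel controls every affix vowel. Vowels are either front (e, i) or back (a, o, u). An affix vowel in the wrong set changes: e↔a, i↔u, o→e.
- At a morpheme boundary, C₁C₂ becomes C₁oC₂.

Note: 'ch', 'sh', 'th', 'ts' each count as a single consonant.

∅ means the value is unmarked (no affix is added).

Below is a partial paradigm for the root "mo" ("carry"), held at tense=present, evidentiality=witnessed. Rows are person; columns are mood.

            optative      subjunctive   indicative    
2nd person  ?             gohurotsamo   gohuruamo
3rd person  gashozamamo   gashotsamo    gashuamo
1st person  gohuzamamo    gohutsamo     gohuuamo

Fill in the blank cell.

gohurozamamo

Attach tense present a- → amo.
Attach mood optative zam- → zamamo.
Attach person 2nd person hur- → hurzamamo.
Attach evidentiality witnessed g- → ghurzamamo.
Vowel harmony: no change.
Apply epenthesis: ghurzamamo → gohurozamamo.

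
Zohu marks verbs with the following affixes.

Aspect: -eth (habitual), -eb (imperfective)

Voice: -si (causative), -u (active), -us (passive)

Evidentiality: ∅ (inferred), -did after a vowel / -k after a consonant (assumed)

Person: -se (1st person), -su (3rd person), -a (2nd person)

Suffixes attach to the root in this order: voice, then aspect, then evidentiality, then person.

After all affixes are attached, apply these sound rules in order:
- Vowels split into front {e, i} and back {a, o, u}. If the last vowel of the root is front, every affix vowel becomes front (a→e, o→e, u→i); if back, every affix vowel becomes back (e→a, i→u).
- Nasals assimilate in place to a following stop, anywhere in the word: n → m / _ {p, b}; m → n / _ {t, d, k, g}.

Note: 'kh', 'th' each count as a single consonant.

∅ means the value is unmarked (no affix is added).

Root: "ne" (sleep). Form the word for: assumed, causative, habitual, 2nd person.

nesiethke

Attach voice causative -si → nesi.
Attach aspect habitual -eth → nesieth.
Attach evidentiality assumed -k (after consonant 'th') → nesiethk.
Attach person 2nd person -a → nesiethka.
Apply vowel harmony: nesiethka → nesiethke.
Nasal assimilation: no change.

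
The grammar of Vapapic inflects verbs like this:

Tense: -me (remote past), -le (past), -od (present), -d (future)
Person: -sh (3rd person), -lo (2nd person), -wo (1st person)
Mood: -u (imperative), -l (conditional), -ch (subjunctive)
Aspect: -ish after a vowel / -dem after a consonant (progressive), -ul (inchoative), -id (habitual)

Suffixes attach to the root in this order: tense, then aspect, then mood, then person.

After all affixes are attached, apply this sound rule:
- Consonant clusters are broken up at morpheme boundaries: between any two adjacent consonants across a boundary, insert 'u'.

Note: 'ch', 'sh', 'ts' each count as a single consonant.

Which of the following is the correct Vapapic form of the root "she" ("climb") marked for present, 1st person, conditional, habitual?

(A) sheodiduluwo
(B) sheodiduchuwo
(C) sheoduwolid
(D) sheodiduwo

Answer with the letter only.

Attach tense present -od → sheod.
Attach aspect habitual -id → sheodid.
Attach mood conditional -l → sheodidl.
Attach person 1st person -wo → sheodidlwo.
Apply epenthesis: sheodidlwo → sheodiduluwo.
So the correct form is sheodiduluwo, option (A).
(C) sheoduwolid is wrong: it has the affixes in the wrong order.
(D) sheodiduwo is wrong: it uses imperative instead of conditional for mood.
(B) sheodiduchuwo is wrong: it uses subjunctive instead of conditional for mood.

A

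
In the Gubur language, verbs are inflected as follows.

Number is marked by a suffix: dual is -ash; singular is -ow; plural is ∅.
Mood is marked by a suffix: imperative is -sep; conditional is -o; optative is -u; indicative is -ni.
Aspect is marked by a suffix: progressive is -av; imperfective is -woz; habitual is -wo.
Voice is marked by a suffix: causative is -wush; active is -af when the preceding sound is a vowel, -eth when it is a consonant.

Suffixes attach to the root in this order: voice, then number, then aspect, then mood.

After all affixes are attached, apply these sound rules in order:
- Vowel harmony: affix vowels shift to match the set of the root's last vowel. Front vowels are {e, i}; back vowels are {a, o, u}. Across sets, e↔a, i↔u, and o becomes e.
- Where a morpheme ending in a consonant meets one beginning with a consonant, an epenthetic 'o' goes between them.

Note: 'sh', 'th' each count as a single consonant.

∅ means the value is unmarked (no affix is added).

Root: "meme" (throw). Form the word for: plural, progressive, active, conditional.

Attach voice active -af (after vowel 'e') → memeaf.
number = plural: zero marking, form stays memeaf.
Attach aspect progressive -av → memeafav.
Attach mood conditional -o → memeafavo.
Apply vowel harmony: memeafavo → memeefeve.
Epenthesis: no change.

memeefeve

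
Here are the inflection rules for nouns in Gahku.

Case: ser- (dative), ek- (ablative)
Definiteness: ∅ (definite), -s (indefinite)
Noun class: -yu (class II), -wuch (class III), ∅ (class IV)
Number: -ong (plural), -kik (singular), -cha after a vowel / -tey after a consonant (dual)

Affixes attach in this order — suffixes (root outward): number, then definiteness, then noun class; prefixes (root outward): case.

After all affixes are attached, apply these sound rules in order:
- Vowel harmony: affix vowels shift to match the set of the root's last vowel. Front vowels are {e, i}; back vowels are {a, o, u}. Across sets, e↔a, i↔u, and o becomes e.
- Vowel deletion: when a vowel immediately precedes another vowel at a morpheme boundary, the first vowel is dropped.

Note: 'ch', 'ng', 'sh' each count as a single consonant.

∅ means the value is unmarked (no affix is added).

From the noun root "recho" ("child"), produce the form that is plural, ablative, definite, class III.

Attach number plural -ong → rechoong.
definiteness = definite: zero marking, form stays rechoong.
Attach case ablative ek- → ekrechoong.
Attach noun class class III -wuch → ekrechoongwuch.
Apply vowel harmony: ekrechoongwuch → akrechoongwuch.
Apply vowel deletion: akrechoongwuch → akrechongwuch.

akrechongwuch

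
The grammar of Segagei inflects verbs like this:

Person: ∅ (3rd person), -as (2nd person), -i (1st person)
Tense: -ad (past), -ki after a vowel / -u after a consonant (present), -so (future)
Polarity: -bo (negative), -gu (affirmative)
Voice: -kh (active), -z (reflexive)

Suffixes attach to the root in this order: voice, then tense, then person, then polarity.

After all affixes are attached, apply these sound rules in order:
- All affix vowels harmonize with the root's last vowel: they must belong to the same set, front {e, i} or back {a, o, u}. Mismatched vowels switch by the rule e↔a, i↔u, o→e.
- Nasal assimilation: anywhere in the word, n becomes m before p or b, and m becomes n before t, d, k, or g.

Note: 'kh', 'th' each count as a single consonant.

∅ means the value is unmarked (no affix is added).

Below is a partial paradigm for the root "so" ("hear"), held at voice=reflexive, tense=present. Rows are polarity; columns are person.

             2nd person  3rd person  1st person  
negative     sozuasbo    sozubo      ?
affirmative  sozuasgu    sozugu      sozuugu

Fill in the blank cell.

Attach voice reflexive -z → soz.
Attach tense present -u (after consonant 'z') → sozu.
Attach person 1st person -i → sozui.
Attach polarity negative -bo → sozuibo.
Apply vowel harmony: sozuibo → sozuubo.
Nasal assimilation: no change.

sozuubo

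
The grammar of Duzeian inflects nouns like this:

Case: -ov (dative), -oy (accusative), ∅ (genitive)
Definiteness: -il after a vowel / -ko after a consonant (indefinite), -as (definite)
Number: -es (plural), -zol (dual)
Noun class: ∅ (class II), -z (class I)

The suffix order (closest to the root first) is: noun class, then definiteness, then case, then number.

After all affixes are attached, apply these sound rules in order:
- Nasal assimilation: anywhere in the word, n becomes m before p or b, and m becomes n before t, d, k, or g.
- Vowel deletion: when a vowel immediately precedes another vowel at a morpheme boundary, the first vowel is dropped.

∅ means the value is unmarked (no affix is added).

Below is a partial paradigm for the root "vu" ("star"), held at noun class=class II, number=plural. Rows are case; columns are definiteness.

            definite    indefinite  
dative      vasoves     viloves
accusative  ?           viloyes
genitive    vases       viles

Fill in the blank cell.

noun class = class II: zero marking, form stays vu.
Attach definiteness definite -as → vuas.
Attach case accusative -oy → vuasoy.
Attach number plural -es → vuasoyes.
Nasal assimilation: no change.
Apply vowel deletion: vuasoyes → vasoyes.

vasoyes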